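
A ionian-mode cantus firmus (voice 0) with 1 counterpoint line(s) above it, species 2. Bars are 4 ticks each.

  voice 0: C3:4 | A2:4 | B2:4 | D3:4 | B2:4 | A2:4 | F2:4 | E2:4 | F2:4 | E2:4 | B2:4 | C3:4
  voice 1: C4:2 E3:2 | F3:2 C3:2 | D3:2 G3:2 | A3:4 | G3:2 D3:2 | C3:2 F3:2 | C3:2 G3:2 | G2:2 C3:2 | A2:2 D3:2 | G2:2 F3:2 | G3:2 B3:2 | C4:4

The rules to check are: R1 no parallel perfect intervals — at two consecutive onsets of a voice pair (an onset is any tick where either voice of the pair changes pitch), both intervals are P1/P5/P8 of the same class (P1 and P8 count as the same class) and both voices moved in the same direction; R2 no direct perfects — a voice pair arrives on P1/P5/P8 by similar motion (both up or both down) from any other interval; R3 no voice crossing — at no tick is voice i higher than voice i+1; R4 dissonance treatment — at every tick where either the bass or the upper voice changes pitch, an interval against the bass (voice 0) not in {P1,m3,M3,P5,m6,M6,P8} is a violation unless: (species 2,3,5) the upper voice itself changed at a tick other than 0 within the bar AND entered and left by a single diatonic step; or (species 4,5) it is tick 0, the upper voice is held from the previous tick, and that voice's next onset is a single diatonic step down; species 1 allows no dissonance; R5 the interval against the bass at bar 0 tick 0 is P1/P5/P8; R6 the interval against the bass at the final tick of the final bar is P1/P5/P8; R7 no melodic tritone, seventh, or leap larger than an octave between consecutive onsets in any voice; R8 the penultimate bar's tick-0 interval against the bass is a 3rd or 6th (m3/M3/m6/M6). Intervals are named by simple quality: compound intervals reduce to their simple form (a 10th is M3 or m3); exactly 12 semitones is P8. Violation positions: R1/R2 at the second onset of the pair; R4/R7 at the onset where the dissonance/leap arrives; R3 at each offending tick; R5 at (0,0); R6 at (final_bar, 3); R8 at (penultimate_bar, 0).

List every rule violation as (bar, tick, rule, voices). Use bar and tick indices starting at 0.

(3, 0, R2, (0, 1))
(6, 0, R2, (0, 1))
(6, 2, R4, (0, 1))
(9, 2, R4, (0, 1))
(9, 2, R7, (1,))
(11, 0, R1, (0, 1))

bar 0: v0=C3 v1=C4 downbeat P8
bar 1: v0=A2 v1=F3 downbeat m6
bar 2: v0=B2 v1=D3 downbeat m3
bar 3: v0=D3 v1=A3 downbeat P5
bar 4: v0=B2 v1=G3 downbeat m6
bar 5: v0=A2 v1=C3 downbeat m3
bar 6: v0=F2 v1=C3 downbeat P5
bar 7: v0=E2 v1=G2 downbeat m3
bar 8: v0=F2 v1=A2 downbeat M3
bar 9: v0=E2 v1=G2 downbeat m3
bar 10: v0=B2 v1=G3 downbeat m6
bar 11: v0=C3 v1=C4 downbeat P8
  -> R2 @ bar 3 tick 0 v(0, 1): B2/G3 m6 -> D3/A3 P5 similar
  -> R2 @ bar 6 tick 0 v(0, 1): A2/F3 m6 -> F2/C3 P5 similar
  -> R4 @ bar 6 tick 2 v(0, 1): F2/G3 M2 untreated
  -> R4 @ bar 9 tick 2 v(0, 1): E2/F3 m2 untreated
  -> R7 @ bar 9 tick 2 v(1,): G2->F3 leap 10st
  -> R1 @ bar 11 tick 0 v(0, 1): B2/B3 P8 -> C3/C4 P8 similar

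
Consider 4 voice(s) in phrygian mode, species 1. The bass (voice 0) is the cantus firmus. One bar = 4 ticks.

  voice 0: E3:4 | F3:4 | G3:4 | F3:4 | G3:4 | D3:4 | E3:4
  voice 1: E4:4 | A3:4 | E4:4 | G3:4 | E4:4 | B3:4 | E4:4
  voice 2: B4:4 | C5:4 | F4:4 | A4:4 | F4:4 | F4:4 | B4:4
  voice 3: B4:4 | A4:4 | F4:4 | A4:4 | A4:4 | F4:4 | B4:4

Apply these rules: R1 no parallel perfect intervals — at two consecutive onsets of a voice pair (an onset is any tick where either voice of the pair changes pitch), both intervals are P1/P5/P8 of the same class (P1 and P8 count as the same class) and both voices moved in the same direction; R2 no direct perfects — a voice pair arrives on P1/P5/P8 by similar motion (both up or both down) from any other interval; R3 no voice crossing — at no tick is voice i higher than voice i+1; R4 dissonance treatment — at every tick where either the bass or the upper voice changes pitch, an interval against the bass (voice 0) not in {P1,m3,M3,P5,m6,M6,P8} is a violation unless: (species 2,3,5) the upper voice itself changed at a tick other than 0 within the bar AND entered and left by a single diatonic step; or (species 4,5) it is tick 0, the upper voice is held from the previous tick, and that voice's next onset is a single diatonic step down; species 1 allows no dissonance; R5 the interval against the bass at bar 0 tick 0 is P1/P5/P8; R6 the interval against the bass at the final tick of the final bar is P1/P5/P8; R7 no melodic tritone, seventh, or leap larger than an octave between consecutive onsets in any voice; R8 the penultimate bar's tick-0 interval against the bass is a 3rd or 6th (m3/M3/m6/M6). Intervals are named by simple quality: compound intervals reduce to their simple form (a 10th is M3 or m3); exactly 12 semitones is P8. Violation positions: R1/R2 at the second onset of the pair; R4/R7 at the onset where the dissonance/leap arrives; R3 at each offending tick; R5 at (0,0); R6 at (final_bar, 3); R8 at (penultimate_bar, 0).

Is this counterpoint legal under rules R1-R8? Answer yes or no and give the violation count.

No (21 violations)

bar 0: v0=E3 v1=E4 v2=B4 v3=B4 (P5)
bar 1: v0=F3 v1=A3 v2=C5 v3=A4 (M3)
bar 2: v0=G3 v1=E4 v2=F4 v3=F4 (m7)
bar 3: v0=F3 v1=G3 v2=A4 v3=A4 (M3)
bar 4: v0=G3 v1=E4 v2=F4 v3=A4 (M2)
bar 5: v0=D3 v1=B3 v2=F4 v3=F4 (m3)
bar 6: v0=E3 v1=E4 v2=B4 v3=B4 (P5)
  R1 @ bar1.0: E3/B4 P5 -> F3/C5 P5 similar
  R2 @ bar1.0: E4/B4 P5 -> A3/A4 P8 similar
  R3 @ bar1.0: C5 above A4
  R3 @ bar1.1: C5 above A4
  R3 @ bar1.2: C5 above A4
  R3 @ bar1.3: C5 above A4
  R2 @ bar2.0: C5/A4 m3 -> F4/F4 P1 similar
  R4 @ bar2.0: G3/F4 m7 untreated
  R4 @ bar2.0: G3/F4 m7 untreated
  R1 @ bar3.0: F4/F4 P1 -> A4/A4 P1 similar
  R4 @ bar3.0: F3/G3 M2 untreated
  R4 @ bar4.0: G3/F4 m7 untreated
  R4 @ bar4.0: G3/A4 M2 untreated
  R1 @ bar6.0: F4/F4 P1 -> B4/B4 P1 similar
  R2 @ bar6.0: D3/B3 M6 -> E3/E4 P8 similar
  R2 @ bar6.0: D3/F4 m3 -> E3/B4 P5 similar
  R2 @ bar6.0: D3/F4 m3 -> E3/B4 P5 similar
  R2 @ bar6.0: B3/F4 TT -> E4/B4 P5 similar
  R2 @ bar6.0: B3/F4 TT -> E4/B4 P5 similar
  R7 @ bar6.0: F4->B4 leap 6st
  R7 @ bar6.0: F4->B4 leap 6st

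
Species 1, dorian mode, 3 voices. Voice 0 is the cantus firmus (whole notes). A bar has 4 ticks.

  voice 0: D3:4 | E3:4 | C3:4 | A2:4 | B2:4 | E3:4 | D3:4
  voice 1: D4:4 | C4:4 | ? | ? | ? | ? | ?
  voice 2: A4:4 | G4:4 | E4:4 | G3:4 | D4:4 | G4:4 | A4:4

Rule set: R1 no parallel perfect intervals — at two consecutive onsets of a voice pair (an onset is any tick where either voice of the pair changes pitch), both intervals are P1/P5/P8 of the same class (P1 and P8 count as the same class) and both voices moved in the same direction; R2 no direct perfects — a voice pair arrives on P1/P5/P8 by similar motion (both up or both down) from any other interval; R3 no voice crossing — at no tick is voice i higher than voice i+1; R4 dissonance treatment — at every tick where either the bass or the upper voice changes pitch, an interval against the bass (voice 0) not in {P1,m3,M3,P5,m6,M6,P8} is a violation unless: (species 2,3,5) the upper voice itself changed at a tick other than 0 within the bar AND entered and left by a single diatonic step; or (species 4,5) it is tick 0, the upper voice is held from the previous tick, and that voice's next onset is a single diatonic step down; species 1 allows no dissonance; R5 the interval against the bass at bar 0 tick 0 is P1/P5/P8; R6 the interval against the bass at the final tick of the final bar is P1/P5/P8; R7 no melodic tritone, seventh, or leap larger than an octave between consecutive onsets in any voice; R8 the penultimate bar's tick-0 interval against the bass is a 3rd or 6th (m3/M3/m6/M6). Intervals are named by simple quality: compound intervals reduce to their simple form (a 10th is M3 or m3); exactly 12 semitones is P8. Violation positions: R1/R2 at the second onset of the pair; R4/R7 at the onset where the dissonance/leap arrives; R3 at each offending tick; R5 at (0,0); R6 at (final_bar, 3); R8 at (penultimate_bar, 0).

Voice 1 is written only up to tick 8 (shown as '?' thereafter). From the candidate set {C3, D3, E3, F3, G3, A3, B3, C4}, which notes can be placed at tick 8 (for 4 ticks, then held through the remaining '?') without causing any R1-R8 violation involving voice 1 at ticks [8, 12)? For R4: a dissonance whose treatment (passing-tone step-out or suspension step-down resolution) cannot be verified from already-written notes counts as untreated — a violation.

{C4}

C3: violates R2
D3: violates R4,R7
E3: violates R2
F3: violates R4
G3: violates R2
A3: violates R1
B3: violates R4
C4: legal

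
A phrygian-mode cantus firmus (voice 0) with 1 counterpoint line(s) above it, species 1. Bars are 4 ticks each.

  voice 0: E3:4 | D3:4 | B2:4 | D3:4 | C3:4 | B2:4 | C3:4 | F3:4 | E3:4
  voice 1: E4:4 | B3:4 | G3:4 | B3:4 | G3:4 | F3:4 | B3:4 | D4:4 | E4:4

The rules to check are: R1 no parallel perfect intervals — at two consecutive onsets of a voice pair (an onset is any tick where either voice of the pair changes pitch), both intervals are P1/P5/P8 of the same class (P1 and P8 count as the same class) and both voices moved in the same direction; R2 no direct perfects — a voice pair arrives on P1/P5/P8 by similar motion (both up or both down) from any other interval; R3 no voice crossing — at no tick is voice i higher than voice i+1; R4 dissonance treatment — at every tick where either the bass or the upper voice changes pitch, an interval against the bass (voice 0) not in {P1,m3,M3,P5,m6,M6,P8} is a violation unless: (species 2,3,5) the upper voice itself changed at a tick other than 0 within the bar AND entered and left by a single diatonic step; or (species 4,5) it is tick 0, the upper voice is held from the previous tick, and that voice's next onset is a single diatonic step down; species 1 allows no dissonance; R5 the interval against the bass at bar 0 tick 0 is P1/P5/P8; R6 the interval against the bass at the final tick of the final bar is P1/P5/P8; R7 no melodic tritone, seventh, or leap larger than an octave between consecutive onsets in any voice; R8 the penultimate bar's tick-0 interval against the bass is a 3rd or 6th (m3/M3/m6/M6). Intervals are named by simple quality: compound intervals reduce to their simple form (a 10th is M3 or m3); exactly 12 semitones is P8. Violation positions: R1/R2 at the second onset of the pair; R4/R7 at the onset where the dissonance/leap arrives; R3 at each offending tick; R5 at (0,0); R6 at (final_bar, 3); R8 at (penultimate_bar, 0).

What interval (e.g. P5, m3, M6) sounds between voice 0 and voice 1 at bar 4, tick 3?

voice 0=C3 voice 1=G3 -> P5

P5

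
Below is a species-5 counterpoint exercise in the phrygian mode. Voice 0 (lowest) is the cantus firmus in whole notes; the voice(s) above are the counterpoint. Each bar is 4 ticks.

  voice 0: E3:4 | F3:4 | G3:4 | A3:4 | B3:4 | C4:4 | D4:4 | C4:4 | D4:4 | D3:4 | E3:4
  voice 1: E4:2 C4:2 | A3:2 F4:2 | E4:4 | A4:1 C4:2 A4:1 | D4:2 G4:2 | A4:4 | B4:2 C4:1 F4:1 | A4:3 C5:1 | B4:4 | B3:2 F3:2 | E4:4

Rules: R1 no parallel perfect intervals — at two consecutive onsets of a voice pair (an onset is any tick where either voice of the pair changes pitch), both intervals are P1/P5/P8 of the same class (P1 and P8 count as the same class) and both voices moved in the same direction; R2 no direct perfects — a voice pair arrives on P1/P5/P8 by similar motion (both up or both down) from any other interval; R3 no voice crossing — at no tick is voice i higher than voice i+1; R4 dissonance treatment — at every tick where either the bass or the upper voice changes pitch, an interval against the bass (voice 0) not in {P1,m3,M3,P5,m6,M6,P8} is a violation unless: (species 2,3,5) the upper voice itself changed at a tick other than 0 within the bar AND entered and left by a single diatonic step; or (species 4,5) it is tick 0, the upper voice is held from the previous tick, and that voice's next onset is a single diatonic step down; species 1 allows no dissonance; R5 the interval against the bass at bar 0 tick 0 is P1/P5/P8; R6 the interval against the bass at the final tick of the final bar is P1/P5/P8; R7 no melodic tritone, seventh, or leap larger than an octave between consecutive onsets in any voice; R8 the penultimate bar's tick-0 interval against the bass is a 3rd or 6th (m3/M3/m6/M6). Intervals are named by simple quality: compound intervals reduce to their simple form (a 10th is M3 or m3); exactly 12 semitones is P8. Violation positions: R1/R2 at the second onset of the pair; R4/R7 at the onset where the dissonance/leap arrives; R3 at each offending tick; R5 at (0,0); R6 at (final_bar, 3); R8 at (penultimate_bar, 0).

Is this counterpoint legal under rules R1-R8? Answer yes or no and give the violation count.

bar 0: v0=E3 v1=E4 (P8)
bar 1: v0=F3 v1=A3 (M3)
bar 2: v0=G3 v1=E4 (M6)
bar 3: v0=A3 v1=A4 (P8)
bar 4: v0=B3 v1=D4 (m3)
bar 5: v0=C4 v1=A4 (M6)
bar 6: v0=D4 v1=B4 (M6)
bar 7: v0=C4 v1=A4 (M6)
bar 8: v0=D4 v1=B4 (M6)
bar 9: v0=D3 v1=B3 (M6)
bar 10: v0=E3 v1=E4 (P8)
  R2 @ bar3.0: G3/E4 M6 -> A3/A4 P8 similar
  R3 @ bar6.2: D4 above C4
  R4 @ bar6.2: D4/C4 M2 untreated
  R7 @ bar6.2: B4->C4 leap 11st
  R7 @ bar9.2: B3->F3 leap 6st
  R2 @ bar10.0: D3/F3 m3 -> E3/E4 P8 similar
  R7 @ bar10.0: F3->E4 leap 11st

No (7 violations)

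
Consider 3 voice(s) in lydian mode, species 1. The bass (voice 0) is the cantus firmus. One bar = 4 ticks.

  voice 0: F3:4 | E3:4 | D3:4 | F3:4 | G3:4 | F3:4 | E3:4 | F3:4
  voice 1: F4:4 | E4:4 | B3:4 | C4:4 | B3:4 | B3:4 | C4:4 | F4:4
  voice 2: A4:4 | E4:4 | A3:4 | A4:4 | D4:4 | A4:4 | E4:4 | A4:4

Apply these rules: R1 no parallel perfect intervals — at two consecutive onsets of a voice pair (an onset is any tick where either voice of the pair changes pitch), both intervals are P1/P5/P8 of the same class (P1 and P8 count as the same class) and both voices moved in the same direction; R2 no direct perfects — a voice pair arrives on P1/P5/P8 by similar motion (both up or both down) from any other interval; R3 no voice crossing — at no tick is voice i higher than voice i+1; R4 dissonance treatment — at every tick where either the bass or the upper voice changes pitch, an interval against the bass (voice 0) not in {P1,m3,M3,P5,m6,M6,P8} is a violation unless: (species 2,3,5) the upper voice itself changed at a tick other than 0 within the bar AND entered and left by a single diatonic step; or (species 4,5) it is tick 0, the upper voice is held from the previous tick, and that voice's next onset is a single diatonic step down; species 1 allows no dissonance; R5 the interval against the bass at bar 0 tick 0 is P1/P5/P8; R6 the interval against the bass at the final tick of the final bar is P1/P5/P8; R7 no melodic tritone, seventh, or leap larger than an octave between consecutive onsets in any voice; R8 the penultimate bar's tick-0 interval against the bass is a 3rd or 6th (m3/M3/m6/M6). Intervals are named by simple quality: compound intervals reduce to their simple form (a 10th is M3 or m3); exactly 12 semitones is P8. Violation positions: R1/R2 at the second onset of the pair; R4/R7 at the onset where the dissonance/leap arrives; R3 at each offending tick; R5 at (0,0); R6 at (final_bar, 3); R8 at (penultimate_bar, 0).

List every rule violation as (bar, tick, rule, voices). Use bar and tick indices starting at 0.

bar 0: v0=F3 v1=F4 v2=A4 downbeat M3
bar 1: v0=E3 v1=E4 v2=E4 downbeat P8
bar 2: v0=D3 v1=B3 v2=A3 downbeat P5
bar 3: v0=F3 v1=C4 v2=A4 downbeat M3
bar 4: v0=G3 v1=B3 v2=D4 downbeat P5
bar 5: v0=F3 v1=B3 v2=A4 downbeat M3
bar 6: v0=E3 v1=C4 v2=E4 downbeat P8
bar 7: v0=F3 v1=F4 v2=A4 downbeat M3
  -> R5 @ bar 0 tick 0 v(0, 2): opens on M3
  -> R1 @ bar 1 tick 0 v(0, 1): F3/F4 P8 -> E3/E4 P8 similar
  -> R2 @ bar 1 tick 0 v(0, 2): F3/A4 M3 -> E3/E4 P8 similar
  -> R2 @ bar 1 tick 0 v(1, 2): F4/A4 M3 -> E4/E4 P1 similar
  -> R2 @ bar 2 tick 0 v(0, 2): E3/E4 P8 -> D3/A3 P5 similar
  -> R3 @ bar 2 tick 0 v(1, 2): B3 above A3
  -> R3 @ bar 2 tick 1 v(1, 2): B3 above A3
  -> R3 @ bar 2 tick 2 v(1, 2): B3 above A3
  -> R3 @ bar 2 tick 3 v(1, 2): B3 above A3
  -> R2 @ bar 3 tick 0 v(0, 1): D3/B3 M6 -> F3/C4 P5 similar
  -> R4 @ bar 5 tick 0 v(0, 1): F3/B3 TT untreated
  -> R2 @ bar 6 tick 0 v(0, 2): F3/A4 M3 -> E3/E4 P8 similar
  -> R8 @ bar 6 tick 0 v(0, 2): penult P8 not 3rd/6th
  -> R2 @ bar 7 tick 0 v(0, 1): E3/C4 m6 -> F3/F4 P8 similar
  -> R6 @ bar 7 tick 3 v(0, 2): closes on M3

(0, 0, R5, (0, 2))
(1, 0, R1, (0, 1))
(1, 0, R2, (0, 2))
(1, 0, R2, (1, 2))
(2, 0, R2, (0, 2))
(2, 0, R3, (1, 2))
(2, 1, R3, (1, 2))
(2, 2, R3, (1, 2))
(2, 3, R3, (1, 2))
(3, 0, R2, (0, 1))
(5, 0, R4, (0, 1))
(6, 0, R2, (0, 2))
(6, 0, R8, (0, 2))
(7, 0, R2, (0, 1))
(7, 3, R6, (0, 2))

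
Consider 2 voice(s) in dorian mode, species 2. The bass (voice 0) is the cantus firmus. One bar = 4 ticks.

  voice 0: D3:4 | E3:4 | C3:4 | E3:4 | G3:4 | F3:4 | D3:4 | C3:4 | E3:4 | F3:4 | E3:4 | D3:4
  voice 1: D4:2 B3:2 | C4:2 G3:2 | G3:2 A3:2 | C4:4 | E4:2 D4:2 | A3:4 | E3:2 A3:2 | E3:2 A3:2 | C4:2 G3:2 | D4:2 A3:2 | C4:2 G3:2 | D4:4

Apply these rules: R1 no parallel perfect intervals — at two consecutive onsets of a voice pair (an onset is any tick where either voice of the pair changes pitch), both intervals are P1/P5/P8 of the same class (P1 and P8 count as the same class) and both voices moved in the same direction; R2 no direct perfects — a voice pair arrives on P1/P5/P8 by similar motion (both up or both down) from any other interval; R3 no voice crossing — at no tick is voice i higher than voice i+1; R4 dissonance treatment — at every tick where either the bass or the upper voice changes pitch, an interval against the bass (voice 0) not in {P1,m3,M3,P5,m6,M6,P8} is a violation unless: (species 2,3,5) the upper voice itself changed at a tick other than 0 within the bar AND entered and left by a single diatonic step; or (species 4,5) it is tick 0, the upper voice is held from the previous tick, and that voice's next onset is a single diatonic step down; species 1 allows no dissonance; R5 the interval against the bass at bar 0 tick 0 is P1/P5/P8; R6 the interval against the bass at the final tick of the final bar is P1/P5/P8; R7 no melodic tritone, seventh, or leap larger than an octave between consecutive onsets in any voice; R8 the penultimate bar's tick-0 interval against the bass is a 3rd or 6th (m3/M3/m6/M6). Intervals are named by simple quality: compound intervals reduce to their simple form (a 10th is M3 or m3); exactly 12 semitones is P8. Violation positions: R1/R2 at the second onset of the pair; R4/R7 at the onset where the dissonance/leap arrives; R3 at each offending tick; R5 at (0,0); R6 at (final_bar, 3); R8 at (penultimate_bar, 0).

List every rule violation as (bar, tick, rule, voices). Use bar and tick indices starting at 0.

bar 0: v0=D3 v1=D4 downbeat P8
bar 1: v0=E3 v1=C4 downbeat m6
bar 2: v0=C3 v1=G3 downbeat P5
bar 3: v0=E3 v1=C4 downbeat m6
bar 4: v0=G3 v1=E4 downbeat M6
bar 5: v0=F3 v1=A3 downbeat M3
bar 6: v0=D3 v1=E3 downbeat M2
bar 7: v0=C3 v1=E3 downbeat M3
bar 8: v0=E3 v1=C4 downbeat m6
bar 9: v0=F3 v1=D4 downbeat M6
bar 10: v0=E3 v1=C4 downbeat m6
bar 11: v0=D3 v1=D4 downbeat P8
  -> R4 @ bar 6 tick 0 v(0, 1): D3/E3 M2 untreated

(6, 0, R4, (0, 1))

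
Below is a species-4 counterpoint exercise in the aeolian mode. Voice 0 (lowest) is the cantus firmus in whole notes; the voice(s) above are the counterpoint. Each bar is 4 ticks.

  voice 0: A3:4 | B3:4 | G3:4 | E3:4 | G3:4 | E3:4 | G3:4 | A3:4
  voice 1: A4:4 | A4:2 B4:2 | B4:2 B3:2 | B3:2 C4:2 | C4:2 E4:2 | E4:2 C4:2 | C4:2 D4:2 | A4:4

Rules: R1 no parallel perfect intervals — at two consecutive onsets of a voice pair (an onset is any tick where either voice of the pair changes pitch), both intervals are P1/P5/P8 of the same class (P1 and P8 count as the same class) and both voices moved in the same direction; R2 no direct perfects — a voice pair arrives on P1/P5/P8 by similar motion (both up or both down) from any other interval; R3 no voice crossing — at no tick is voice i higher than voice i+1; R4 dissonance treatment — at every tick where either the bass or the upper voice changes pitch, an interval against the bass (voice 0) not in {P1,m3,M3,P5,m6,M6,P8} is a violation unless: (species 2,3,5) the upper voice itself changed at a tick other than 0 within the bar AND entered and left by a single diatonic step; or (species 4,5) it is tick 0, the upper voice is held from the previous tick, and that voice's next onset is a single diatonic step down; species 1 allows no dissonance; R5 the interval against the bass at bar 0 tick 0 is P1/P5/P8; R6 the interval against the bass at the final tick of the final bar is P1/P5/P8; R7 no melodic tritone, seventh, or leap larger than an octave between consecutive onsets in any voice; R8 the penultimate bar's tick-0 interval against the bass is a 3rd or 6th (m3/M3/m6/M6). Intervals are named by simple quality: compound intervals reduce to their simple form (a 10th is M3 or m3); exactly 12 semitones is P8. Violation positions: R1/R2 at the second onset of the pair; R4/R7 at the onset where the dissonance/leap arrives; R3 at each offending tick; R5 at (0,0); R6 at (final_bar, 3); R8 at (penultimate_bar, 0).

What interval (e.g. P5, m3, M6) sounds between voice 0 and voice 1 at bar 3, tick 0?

voice 0=E3 voice 1=B3 -> P5

P5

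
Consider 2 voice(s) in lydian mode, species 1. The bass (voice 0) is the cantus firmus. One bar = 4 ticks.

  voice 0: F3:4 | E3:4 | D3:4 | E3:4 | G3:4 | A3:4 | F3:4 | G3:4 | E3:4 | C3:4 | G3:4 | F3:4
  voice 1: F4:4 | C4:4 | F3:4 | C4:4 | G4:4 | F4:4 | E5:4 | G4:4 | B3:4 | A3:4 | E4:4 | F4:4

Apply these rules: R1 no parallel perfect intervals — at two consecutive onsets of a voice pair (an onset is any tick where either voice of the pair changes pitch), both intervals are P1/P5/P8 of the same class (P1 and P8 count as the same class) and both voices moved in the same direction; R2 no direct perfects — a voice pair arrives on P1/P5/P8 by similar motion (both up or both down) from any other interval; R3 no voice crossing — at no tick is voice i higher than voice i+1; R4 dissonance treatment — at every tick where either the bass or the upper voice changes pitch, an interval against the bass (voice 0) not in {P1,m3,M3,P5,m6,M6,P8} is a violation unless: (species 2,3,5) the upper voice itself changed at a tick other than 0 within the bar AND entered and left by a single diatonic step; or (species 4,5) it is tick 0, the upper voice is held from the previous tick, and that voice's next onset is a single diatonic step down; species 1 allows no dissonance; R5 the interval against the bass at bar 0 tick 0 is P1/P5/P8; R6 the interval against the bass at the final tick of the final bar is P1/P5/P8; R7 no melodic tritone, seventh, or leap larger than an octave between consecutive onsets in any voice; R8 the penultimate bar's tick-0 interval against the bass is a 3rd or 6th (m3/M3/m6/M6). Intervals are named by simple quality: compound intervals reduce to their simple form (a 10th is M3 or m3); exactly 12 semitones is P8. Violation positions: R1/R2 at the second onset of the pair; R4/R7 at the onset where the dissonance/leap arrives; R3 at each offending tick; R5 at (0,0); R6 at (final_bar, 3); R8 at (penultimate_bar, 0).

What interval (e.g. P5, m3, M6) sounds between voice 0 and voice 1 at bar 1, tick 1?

m6

voice 0=E3 voice 1=C4 -> m6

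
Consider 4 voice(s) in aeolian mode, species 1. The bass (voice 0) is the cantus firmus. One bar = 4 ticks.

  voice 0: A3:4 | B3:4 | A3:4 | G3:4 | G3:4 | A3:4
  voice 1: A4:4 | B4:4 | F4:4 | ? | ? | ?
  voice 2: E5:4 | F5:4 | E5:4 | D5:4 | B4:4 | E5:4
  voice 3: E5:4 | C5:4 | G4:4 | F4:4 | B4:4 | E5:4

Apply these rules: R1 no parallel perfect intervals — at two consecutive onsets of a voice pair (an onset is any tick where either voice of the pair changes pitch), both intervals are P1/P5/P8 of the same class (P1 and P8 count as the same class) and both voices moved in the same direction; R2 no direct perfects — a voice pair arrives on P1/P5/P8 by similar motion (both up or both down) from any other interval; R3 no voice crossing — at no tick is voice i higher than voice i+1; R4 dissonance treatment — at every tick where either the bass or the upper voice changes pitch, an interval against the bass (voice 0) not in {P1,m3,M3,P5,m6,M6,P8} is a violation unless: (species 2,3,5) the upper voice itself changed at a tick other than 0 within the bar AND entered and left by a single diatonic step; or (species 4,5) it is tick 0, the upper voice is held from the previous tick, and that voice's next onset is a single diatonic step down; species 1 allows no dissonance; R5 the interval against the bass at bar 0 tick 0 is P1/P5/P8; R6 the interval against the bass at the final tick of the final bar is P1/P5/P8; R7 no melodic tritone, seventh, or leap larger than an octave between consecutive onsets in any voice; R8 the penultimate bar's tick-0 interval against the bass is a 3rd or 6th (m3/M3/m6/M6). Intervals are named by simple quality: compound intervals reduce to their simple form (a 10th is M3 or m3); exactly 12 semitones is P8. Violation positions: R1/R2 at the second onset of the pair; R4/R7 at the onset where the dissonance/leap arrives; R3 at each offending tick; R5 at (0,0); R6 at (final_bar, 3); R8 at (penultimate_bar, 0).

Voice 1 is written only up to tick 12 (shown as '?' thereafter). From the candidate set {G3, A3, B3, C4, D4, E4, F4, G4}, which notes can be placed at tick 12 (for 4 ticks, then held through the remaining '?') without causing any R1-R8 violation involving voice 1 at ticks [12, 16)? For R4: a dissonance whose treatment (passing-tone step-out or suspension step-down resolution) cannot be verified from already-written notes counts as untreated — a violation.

{E4, G4}

G3: violates R2,R7
A3: violates R4
B3: violates R7
C4: violates R4
D4: violates R2
E4: legal
F4: violates R4
G4: legal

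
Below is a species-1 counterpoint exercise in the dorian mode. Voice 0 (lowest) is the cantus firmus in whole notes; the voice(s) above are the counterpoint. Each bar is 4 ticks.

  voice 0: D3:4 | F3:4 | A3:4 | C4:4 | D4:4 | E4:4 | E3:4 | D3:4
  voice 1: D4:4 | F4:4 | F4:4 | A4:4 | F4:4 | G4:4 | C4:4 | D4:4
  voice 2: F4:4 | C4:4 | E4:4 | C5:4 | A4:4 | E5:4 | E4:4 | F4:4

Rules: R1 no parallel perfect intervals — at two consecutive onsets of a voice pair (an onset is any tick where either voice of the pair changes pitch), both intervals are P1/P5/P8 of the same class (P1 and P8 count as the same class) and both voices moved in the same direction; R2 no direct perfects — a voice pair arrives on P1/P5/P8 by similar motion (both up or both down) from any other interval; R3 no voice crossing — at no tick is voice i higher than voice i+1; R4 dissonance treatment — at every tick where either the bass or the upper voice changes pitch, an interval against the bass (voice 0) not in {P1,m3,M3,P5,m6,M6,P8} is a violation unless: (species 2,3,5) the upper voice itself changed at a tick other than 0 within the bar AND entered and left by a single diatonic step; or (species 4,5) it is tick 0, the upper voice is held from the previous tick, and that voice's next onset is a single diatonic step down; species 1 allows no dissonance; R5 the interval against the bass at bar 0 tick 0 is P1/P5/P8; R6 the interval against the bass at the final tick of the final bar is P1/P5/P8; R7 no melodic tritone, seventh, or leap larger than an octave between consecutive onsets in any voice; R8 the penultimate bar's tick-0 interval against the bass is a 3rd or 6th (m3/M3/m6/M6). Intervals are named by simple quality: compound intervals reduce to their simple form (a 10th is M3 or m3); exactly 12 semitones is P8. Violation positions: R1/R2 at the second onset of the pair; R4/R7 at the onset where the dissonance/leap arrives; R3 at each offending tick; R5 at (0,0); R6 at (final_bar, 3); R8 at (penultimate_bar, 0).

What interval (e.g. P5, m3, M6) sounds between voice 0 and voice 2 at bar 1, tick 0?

voice 0=F3 voice 2=C4 -> P5

P5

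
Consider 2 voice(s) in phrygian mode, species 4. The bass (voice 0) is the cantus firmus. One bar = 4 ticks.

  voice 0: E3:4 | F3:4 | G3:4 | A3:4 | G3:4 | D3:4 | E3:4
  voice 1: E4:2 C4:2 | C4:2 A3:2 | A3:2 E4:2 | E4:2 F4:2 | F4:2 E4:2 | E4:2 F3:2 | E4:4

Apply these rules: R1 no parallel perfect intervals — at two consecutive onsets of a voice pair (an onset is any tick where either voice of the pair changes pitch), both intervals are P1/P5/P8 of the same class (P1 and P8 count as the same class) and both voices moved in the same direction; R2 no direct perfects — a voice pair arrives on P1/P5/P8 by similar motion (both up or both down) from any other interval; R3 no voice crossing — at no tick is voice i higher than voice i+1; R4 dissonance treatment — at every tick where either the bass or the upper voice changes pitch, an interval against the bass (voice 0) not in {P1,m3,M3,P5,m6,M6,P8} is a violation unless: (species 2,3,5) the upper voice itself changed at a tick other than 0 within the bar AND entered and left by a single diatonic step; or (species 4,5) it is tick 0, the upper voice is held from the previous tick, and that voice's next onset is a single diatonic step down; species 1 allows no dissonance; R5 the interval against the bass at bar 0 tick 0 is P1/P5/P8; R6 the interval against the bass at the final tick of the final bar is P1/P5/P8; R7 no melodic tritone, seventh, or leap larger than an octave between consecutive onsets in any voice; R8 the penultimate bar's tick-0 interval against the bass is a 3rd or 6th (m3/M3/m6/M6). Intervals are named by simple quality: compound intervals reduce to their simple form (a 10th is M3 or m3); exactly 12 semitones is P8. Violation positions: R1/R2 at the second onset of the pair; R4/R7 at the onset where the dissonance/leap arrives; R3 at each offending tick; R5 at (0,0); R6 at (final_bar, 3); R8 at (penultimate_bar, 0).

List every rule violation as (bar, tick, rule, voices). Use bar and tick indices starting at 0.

(2, 0, R4, (0, 1))
(5, 0, R4, (0, 1))
(5, 0, R8, (0, 1))
(5, 2, R7, (1,))
(6, 0, R2, (0, 1))
(6, 0, R7, (1,))

bar 0: v0=E3 v1=E4 downbeat P8
bar 1: v0=F3 v1=C4 downbeat P5
bar 2: v0=G3 v1=A3 downbeat M2
bar 3: v0=A3 v1=E4 downbeat P5
bar 4: v0=G3 v1=F4 downbeat m7
bar 5: v0=D3 v1=E4 downbeat M2
bar 6: v0=E3 v1=E4 downbeat P8
  -> R4 @ bar 2 tick 0 v(0, 1): G3/A3 M2 untreated
  -> R4 @ bar 5 tick 0 v(0, 1): D3/E4 M2 untreated
  -> R8 @ bar 5 tick 0 v(0, 1): penult M2 not 3rd/6th
  -> R7 @ bar 5 tick 2 v(1,): E4->F3 leap 11st
  -> R2 @ bar 6 tick 0 v(0, 1): D3/F3 m3 -> E3/E4 P8 similar
  -> R7 @ bar 6 tick 0 v(1,): F3->E4 leap 11st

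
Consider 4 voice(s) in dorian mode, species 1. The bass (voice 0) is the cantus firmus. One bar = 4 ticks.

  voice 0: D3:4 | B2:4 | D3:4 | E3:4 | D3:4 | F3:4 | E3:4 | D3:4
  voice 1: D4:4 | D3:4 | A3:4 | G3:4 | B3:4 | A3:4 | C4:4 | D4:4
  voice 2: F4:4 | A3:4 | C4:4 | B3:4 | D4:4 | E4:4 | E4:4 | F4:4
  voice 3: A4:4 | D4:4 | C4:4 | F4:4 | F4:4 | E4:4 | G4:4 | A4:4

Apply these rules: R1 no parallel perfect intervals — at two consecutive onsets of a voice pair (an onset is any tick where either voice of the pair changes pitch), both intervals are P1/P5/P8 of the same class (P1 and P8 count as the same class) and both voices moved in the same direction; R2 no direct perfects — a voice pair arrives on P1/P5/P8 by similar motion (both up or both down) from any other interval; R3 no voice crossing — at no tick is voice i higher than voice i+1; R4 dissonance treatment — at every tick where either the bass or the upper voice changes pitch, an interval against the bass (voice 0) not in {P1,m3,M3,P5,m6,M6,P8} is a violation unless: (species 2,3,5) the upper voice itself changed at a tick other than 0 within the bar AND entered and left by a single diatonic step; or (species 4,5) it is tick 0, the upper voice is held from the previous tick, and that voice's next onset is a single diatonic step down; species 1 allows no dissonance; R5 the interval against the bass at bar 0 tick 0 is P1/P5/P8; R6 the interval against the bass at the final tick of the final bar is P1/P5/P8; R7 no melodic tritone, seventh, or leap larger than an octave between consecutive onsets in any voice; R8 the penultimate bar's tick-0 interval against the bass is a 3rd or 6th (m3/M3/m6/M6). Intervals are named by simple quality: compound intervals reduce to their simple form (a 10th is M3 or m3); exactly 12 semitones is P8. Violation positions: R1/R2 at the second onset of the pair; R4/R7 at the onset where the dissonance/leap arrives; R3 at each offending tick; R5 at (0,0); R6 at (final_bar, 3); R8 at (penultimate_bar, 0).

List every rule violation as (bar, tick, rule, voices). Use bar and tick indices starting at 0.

bar 0: v0=D3 v1=D4 v2=F4 v3=A4 downbeat P5
bar 1: v0=B2 v1=D3 v2=A3 v3=D4 downbeat m3
bar 2: v0=D3 v1=A3 v2=C4 v3=C4 downbeat m7
bar 3: v0=E3 v1=G3 v2=B3 v3=F4 downbeat m2
bar 4: v0=D3 v1=B3 v2=D4 v3=F4 downbeat m3
bar 5: v0=F3 v1=A3 v2=E4 v3=E4 downbeat M7
bar 6: v0=E3 v1=C4 v2=E4 v3=G4 downbeat m3
bar 7: v0=D3 v1=D4 v2=F4 v3=A4 downbeat P5
  -> R5 @ bar 0 tick 0 v(0, 2): opens on m3
  -> R2 @ bar 1 tick 0 v(1, 2): D4/F4 m3 -> D3/A3 P5 similar
  -> R2 @ bar 1 tick 0 v(1, 3): D4/A4 P5 -> D3/D4 P8 similar
  -> R4 @ bar 1 tick 0 v(0, 2): B2/A3 m7 untreated
  -> R2 @ bar 2 tick 0 v(0, 1): B2/D3 m3 -> D3/A3 P5 similar
  -> R4 @ bar 2 tick 0 v(0, 2): D3/C4 m7 untreated
  -> R4 @ bar 2 tick 0 v(0, 3): D3/C4 m7 untreated
  -> R4 @ bar 3 tick 0 v(0, 3): E3/F4 m2 untreated
  -> R2 @ bar 5 tick 0 v(1, 3): B3/F4 TT -> A3/E4 P5 similar
  -> R4 @ bar 5 tick 0 v(0, 2): F3/E4 M7 untreated
  -> R4 @ bar 5 tick 0 v(0, 3): F3/E4 M7 untreated
  -> R1 @ bar 6 tick 0 v(1, 3): A3/E4 P5 -> C4/G4 P5 similar
  -> R8 @ bar 6 tick 0 v(0, 2): penult P8 not 3rd/6th
  -> R1 @ bar 7 tick 0 v(1, 3): C4/G4 P5 -> D4/A4 P5 similar
  -> R6 @ bar 7 tick 3 v(0, 2): closes on m3

(0, 0, R5, (0, 2))
(1, 0, R2, (1, 2))
(1, 0, R2, (1, 3))
(1, 0, R4, (0, 2))
(2, 0, R2, (0, 1))
(2, 0, R4, (0, 2))
(2, 0, R4, (0, 3))
(3, 0, R4, (0, 3))
(5, 0, R2, (1, 3))
(5, 0, R4, (0, 2))
(5, 0, R4, (0, 3))
(6, 0, R1, (1, 3))
(6, 0, R8, (0, 2))
(7, 0, R1, (1, 3))
(7, 3, R6, (0, 2))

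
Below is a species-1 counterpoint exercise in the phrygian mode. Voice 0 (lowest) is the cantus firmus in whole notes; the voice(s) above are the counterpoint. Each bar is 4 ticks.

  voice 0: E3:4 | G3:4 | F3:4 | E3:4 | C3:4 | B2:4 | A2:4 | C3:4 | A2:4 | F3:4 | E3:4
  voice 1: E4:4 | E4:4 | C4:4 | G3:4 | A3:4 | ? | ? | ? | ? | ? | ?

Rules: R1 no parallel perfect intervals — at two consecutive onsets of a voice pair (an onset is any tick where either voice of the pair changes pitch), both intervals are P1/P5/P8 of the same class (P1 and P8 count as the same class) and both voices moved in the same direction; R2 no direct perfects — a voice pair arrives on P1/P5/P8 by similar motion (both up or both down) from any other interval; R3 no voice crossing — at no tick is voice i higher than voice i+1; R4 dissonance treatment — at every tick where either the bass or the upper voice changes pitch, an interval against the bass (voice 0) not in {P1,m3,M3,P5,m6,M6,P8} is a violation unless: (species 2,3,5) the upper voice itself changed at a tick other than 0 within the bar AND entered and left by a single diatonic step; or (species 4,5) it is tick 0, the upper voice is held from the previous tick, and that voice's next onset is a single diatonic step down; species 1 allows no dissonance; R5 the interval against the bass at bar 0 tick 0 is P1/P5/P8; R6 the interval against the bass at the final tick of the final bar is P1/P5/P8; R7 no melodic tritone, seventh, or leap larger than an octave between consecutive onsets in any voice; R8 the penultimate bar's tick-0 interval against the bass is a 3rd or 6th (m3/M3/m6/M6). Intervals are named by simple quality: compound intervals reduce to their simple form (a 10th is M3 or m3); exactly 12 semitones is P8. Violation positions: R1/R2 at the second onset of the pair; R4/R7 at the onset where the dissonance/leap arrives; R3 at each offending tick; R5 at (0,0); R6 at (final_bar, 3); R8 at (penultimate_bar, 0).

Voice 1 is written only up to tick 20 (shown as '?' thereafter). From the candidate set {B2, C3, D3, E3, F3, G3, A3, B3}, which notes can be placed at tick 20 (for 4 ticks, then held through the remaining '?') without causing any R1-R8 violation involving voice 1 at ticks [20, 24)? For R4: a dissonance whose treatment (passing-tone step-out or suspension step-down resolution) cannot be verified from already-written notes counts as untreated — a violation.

B2: violates R2,R7
C3: violates R4
D3: legal
E3: violates R4
F3: violates R4
G3: legal
A3: violates R4
B3: legal

{B3, D3, G3}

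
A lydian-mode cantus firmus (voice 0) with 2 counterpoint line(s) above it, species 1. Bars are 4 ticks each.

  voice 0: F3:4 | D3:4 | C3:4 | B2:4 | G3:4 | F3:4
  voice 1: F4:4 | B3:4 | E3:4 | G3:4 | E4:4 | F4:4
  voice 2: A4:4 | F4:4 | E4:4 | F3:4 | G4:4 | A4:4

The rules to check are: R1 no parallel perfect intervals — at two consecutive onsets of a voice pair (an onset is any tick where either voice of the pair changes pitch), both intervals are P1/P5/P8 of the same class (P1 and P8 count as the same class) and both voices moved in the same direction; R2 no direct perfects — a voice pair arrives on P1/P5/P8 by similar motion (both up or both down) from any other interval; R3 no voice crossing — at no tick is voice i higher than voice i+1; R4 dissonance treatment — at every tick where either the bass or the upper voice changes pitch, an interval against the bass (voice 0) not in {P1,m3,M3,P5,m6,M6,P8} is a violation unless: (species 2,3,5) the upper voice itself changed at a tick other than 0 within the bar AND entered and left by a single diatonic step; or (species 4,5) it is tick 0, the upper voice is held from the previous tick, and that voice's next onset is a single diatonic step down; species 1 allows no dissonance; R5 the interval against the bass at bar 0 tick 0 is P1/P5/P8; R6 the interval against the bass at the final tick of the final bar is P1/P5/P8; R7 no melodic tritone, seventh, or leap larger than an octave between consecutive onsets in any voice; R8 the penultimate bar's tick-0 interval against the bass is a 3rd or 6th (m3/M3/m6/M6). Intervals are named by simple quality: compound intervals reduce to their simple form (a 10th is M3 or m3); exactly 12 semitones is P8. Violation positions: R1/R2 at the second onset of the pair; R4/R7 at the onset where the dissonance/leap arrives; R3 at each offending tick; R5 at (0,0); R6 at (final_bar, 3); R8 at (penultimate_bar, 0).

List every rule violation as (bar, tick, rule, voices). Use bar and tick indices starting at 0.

(0, 0, R5, (0, 2))
(1, 0, R7, (1,))
(2, 0, R2, (1, 2))
(3, 0, R3, (1, 2))
(3, 0, R4, (0, 2))
(3, 0, R7, (2,))
(3, 1, R3, (1, 2))
(3, 2, R3, (1, 2))
(3, 3, R3, (1, 2))
(4, 0, R2, (0, 2))
(4, 0, R7, (2,))
(4, 0, R8, (0, 2))
(5, 3, R6, (0, 2))

bar 0: v0=F3 v1=F4 v2=A4 downbeat M3
bar 1: v0=D3 v1=B3 v2=F4 downbeat m3
bar 2: v0=C3 v1=E3 v2=E4 downbeat M3
bar 3: v0=B2 v1=G3 v2=F3 downbeat TT
bar 4: v0=G3 v1=E4 v2=G4 downbeat P8
bar 5: v0=F3 v1=F4 v2=A4 downbeat M3
  -> R5 @ bar 0 tick 0 v(0, 2): opens on M3
  -> R7 @ bar 1 tick 0 v(1,): F4->B3 leap 6st
  -> R2 @ bar 2 tick 0 v(1, 2): B3/F4 TT -> E3/E4 P8 similar
  -> R3 @ bar 3 tick 0 v(1, 2): G3 above F3
  -> R4 @ bar 3 tick 0 v(0, 2): B2/F3 TT untreated
  -> R7 @ bar 3 tick 0 v(2,): E4->F3 leap 11st
  -> R3 @ bar 3 tick 1 v(1, 2): G3 above F3
  -> R3 @ bar 3 tick 2 v(1, 2): G3 above F3
  -> R3 @ bar 3 tick 3 v(1, 2): G3 above F3
  -> R2 @ bar 4 tick 0 v(0, 2): B2/F3 TT -> G3/G4 P8 similar
  -> R7 @ bar 4 tick 0 v(2,): F3->G4 leap 14st
  -> R8 @ bar 4 tick 0 v(0, 2): penult P8 not 3rd/6th
  -> R6 @ bar 5 tick 3 v(0, 2): closes on M3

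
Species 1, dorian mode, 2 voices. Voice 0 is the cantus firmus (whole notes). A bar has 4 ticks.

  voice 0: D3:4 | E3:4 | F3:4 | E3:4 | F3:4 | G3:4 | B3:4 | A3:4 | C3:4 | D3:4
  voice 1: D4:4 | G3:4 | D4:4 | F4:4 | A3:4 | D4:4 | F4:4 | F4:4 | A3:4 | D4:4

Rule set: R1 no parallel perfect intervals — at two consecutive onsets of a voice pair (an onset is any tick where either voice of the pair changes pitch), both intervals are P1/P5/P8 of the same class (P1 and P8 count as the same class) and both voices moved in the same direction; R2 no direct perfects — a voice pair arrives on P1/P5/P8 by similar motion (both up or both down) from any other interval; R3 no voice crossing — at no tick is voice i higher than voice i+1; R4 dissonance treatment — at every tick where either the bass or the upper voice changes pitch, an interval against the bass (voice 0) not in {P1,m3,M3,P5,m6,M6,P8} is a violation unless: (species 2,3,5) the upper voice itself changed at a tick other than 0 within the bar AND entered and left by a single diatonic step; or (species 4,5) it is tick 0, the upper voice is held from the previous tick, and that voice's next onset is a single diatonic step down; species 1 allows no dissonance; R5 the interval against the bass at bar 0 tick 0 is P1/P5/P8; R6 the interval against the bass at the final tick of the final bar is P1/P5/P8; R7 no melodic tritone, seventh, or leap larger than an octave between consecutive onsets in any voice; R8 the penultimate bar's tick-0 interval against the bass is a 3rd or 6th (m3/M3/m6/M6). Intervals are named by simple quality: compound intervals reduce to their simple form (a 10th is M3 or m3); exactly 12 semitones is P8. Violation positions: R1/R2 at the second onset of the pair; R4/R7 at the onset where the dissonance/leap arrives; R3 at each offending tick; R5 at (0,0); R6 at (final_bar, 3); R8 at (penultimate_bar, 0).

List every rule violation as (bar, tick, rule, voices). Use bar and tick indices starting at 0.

(3, 0, R4, (0, 1))
(5, 0, R2, (0, 1))
(6, 0, R4, (0, 1))
(9, 0, R2, (0, 1))

bar 0: v0=D3 v1=D4 downbeat P8
bar 1: v0=E3 v1=G3 downbeat m3
bar 2: v0=F3 v1=D4 downbeat M6
bar 3: v0=E3 v1=F4 downbeat m2
bar 4: v0=F3 v1=A3 downbeat M3
bar 5: v0=G3 v1=D4 downbeat P5
bar 6: v0=B3 v1=F4 downbeat TT
bar 7: v0=A3 v1=F4 downbeat m6
bar 8: v0=C3 v1=A3 downbeat M6
bar 9: v0=D3 v1=D4 downbeat P8
  -> R4 @ bar 3 tick 0 v(0, 1): E3/F4 m2 untreated
  -> R2 @ bar 5 tick 0 v(0, 1): F3/A3 M3 -> G3/D4 P5 similar
  -> R4 @ bar 6 tick 0 v(0, 1): B3/F4 TT untreated
  -> R2 @ bar 9 tick 0 v(0, 1): C3/A3 M6 -> D3/D4 P8 similar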